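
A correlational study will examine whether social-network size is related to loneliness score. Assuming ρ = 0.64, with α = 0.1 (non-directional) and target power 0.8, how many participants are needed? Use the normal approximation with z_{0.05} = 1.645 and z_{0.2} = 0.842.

n = 14

Fisher's z: C = ½·ln((1+r)/(1−r)) = ½·ln(4.5556) = 0.7582.
n = ((z_{α/2} + z_β)/C)² + 3.
(1.645 + 0.842) / 0.7582 = 2.487 / 0.7582 = 3.280.
n = 3.280² + 3 = 10.76 + 3 = 13.8.
Round up.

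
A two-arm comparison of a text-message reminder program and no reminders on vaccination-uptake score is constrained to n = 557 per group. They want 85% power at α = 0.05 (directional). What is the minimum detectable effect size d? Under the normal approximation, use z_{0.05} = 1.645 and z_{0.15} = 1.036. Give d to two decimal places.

d_min ≈ 0.16

For two independent groups of n = 557 each: d_min = (z_{α} + z_β)·√(2/n).
z-sum = 1.645 + 1.036 = 2.681.
d_min = 2.681 × √(2/557) = 2.681 × 0.0599 = 0.161.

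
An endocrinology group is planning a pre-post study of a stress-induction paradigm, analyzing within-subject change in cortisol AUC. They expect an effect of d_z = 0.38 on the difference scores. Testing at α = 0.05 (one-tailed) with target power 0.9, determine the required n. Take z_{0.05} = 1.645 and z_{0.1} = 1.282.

n = 60 pairs

For a paired (one-sample on differences) test: n = ((z_{α} + z_β) / d)².
z_{α} + z_β = 1.645 + 1.282 = 2.927.
n = (2.927 / 0.38)² = 7.703² = 59.33.
Round up.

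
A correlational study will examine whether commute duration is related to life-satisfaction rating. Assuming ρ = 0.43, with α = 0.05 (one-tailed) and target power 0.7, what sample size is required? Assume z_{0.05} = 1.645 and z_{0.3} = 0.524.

n = 26

Fisher's z: C = ½·ln((1+r)/(1−r)) = ½·ln(2.5088) = 0.4599.
n = ((z_{α} + z_β)/C)² + 3.
(1.645 + 0.524) / 0.4599 = 2.169 / 0.4599 = 4.716.
n = 4.716² + 3 = 22.24 + 3 = 25.2.
Round up.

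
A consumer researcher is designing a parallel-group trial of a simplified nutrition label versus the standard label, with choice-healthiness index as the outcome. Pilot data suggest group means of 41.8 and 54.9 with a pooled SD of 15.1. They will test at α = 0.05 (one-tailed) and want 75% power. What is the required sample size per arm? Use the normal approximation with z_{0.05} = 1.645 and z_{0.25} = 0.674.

Cohen's d = |M₁ − M₂| / SD_pooled = |41.8 − 54.9| / 15.1 = 13.1 / 15.1 = 0.868.
For two independent groups with equal n: n = 2·((z_{α} + z_β) / d)².
z_{α} + z_β = 1.645 + 0.674 = 2.319.
n = 2 × (2.319 / 0.868)² = 2 × 2.672² = 2 × 7.14 = 14.3.
Round up to the next whole participant.

n = 15 per group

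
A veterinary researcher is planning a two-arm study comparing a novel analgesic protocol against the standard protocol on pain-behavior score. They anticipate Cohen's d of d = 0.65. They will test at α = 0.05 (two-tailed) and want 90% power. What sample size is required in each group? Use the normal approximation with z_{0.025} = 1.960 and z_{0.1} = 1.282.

For two independent groups with equal n: n = 2·((z_{α/2} + z_β) / d)².
z_{α/2} + z_β = 1.960 + 1.282 = 3.242.
n = 2 × (3.242 / 0.65)² = 2 × 4.988² = 2 × 24.88 = 49.8.
Round up to the next whole participant.

n = 50 per group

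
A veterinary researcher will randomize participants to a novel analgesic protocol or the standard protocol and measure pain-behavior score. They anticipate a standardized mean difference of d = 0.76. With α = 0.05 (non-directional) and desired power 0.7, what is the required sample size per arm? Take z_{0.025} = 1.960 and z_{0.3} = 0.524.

For two independent groups with equal n: n = 2·((z_{α/2} + z_β) / d)².
z_{α/2} + z_β = 1.960 + 0.524 = 2.484.
n = 2 × (2.484 / 0.76)² = 2 × 3.268² = 2 × 10.68 = 21.4.
Round up to the next whole participant.

n = 22 per group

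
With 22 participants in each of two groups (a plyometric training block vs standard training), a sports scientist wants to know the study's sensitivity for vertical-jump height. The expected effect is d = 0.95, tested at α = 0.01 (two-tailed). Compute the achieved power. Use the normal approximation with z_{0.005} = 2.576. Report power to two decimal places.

power ≈ 0.72

For two equal groups, power = Φ(d·√(n/2) − z_{α/2}).
d·√(n/2) = 0.95 × √(22/2) = 0.95 × 3.317 = 3.151.
z_β = 3.151 − 2.576 = 0.575.
Power = Φ(0.575) = 0.717.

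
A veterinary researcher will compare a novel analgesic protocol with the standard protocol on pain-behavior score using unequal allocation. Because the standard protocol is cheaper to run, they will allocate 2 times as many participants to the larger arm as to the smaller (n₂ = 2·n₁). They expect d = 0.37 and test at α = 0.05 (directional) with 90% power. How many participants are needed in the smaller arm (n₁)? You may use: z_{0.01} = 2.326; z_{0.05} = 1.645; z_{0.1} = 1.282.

With allocation ratio k = n₂/n₁ = 2, Var(x̄₁−x̄₂) = σ²(1/n₁ + 1/(k·n₁)) = σ²·(k+1)/(k·n₁).
So n₁ = (1 + 1/k)·((z_{α} + z_β)/d)² = 1.500 × (2.927/0.37)².
n₁ = 1.500 × 62.58 = 93.9.
Round up: n₁ = 94, giving n₂ = 2 × 94 = 188.

n₁ = 94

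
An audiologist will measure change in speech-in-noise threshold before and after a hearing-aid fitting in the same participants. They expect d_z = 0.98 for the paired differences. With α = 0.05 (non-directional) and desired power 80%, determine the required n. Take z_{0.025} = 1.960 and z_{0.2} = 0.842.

For a paired (one-sample on differences) test: n = ((z_{α/2} + z_β) / d)².
z_{α/2} + z_β = 1.960 + 0.842 = 2.802.
n = (2.802 / 0.98)² = 2.859² = 8.17.
Round up.

n = 9 pairs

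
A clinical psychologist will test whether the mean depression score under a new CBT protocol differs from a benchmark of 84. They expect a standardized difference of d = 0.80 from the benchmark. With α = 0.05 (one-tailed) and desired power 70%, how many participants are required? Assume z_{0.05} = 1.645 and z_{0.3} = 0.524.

For a one-sample test: n = ((z_{α} + z_β) / d)².
z_{α} + z_β = 1.645 + 0.524 = 2.169.
n = (2.169 / 0.80)² = 2.711² = 7.35.
Round up.

n = 8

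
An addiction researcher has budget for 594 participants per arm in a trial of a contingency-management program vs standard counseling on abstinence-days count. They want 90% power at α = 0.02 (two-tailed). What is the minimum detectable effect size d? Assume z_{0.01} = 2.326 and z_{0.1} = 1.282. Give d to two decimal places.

d_min ≈ 0.21

For two independent groups of n = 594 each: d_min = (z_{α/2} + z_β)·√(2/n).
z-sum = 2.326 + 1.282 = 3.608.
d_min = 3.608 × √(2/594) = 3.608 × 0.0580 = 0.209.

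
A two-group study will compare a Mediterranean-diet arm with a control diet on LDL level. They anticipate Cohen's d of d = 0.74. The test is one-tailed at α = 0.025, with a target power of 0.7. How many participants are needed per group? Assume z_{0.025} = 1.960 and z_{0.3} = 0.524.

n = 23 per group

For two independent groups with equal n: n = 2·((z_{α} + z_β) / d)².
z_{α} + z_β = 1.960 + 0.524 = 2.484.
n = 2 × (2.484 / 0.74)² = 2 × 3.357² = 2 × 11.27 = 22.5.
Round up to the next whole participant.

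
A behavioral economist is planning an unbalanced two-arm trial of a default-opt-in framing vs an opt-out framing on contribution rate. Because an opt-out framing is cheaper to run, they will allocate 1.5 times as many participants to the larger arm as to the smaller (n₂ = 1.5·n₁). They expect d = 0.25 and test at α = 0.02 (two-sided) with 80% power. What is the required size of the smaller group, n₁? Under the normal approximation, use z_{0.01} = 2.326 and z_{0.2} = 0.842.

With allocation ratio k = n₂/n₁ = 1.5, Var(x̄₁−x̄₂) = σ²(1/n₁ + 1/(k·n₁)) = σ²·(k+1)/(k·n₁).
So n₁ = (1 + 1/k)·((z_{α/2} + z_β)/d)² = 1.667 × (3.168/0.25)².
n₁ = 1.667 × 160.58 = 267.6.
Round up: n₁ = 268, giving n₂ = 1.5 × 268 = 402.

n₁ = 268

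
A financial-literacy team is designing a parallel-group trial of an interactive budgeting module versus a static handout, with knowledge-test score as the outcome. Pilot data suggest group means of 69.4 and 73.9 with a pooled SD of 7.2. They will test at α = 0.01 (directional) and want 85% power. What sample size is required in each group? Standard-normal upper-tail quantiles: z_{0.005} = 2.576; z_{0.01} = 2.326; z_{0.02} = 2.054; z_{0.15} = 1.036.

Cohen's d = |M₁ − M₂| / SD_pooled = |69.4 − 73.9| / 7.2 = 4.5 / 7.2 = 0.625.
For two independent groups with equal n: n = 2·((z_{α} + z_β) / d)².
z_{α} + z_β = 2.326 + 1.036 = 3.362.
n = 2 × (3.362 / 0.625)² = 2 × 5.379² = 2 × 28.94 = 57.9.
Round up to the next whole participant.

n = 58 per group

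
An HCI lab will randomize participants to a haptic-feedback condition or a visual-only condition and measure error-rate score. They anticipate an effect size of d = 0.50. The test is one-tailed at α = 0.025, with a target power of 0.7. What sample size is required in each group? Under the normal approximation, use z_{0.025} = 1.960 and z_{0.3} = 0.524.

For two independent groups with equal n: n = 2·((z_{α} + z_β) / d)².
z_{α} + z_β = 1.960 + 0.524 = 2.484.
n = 2 × (2.484 / 0.50)² = 2 × 4.968² = 2 × 24.68 = 49.4.
Round up to the next whole participant.

n = 50 per group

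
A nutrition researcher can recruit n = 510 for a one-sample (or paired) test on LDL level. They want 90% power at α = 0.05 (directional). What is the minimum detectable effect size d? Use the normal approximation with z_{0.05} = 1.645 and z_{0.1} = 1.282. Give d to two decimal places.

d_min ≈ 0.13

For a single sample (or paired design) of n = 510: d_min = (z_{α} + z_β)/√n.
z-sum = 1.645 + 1.282 = 2.927.
d_min = 2.927 / √510 = 2.927 / 22.583 = 0.130.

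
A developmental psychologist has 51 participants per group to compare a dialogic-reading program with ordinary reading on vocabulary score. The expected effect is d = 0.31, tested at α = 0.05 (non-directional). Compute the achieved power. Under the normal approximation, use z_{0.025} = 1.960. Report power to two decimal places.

power ≈ 0.35

For two equal groups, power = Φ(d·√(n/2) − z_{α/2}).
d·√(n/2) = 0.31 × √(51/2) = 0.31 × 5.050 = 1.565.
z_β = 1.565 − 1.960 = -0.395.
Power = Φ(-0.395) = 0.347.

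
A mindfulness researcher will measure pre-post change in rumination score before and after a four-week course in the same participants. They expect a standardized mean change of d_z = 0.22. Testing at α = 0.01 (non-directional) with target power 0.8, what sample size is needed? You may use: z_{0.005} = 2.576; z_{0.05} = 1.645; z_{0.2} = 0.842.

For a paired (one-sample on differences) test: n = ((z_{α/2} + z_β) / d)².
z_{α/2} + z_β = 2.576 + 0.842 = 3.418.
n = (3.418 / 0.22)² = 15.536² = 241.38.
Round up.

n = 242 pairs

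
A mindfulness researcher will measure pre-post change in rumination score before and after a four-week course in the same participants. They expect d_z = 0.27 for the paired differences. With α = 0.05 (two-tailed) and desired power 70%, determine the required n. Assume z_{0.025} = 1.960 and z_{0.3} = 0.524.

n = 85 pairs

For a paired (one-sample on differences) test: n = ((z_{α/2} + z_β) / d)².
z_{α/2} + z_β = 1.960 + 0.524 = 2.484.
n = (2.484 / 0.27)² = 9.200² = 84.64.
Round up.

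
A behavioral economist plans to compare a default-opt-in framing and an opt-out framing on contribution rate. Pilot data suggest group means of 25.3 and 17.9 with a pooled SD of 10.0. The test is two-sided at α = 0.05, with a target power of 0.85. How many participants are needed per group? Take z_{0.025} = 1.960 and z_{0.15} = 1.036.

n = 33 per group

Cohen's d = |M₁ − M₂| / SD_pooled = |25.3 − 17.9| / 10.0 = 7.4 / 10.0 = 0.740.
For two independent groups with equal n: n = 2·((z_{α/2} + z_β) / d)².
z_{α/2} + z_β = 1.960 + 1.036 = 2.996.
n = 2 × (2.996 / 0.740)² = 2 × 4.049² = 2 × 16.39 = 32.8.
Round up to the next whole participant.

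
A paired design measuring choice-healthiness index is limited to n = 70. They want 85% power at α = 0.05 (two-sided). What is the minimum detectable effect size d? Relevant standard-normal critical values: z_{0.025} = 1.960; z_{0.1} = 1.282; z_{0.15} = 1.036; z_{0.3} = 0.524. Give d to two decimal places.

d_min ≈ 0.36

For a single sample (or paired design) of n = 70: d_min = (z_{α/2} + z_β)/√n.
z-sum = 1.960 + 1.036 = 2.996.
d_min = 2.996 / √70 = 2.996 / 8.367 = 0.358.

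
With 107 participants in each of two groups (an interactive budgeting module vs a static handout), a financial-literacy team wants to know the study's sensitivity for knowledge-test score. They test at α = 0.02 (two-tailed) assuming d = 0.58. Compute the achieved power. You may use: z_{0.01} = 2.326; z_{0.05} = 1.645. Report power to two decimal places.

power ≈ 0.97

For two equal groups, power = Φ(d·√(n/2) − z_{α/2}).
d·√(n/2) = 0.58 × √(107/2) = 0.58 × 7.314 = 4.242.
z_β = 4.242 − 2.326 = 1.916.
Power = Φ(1.916) = 0.972.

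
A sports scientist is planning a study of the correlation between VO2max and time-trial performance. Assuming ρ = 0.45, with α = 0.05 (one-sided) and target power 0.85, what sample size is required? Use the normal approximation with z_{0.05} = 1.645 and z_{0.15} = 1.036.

Fisher's z: C = ½·ln((1+r)/(1−r)) = ½·ln(2.6364) = 0.4847.
n = ((z_{α} + z_β)/C)² + 3.
(1.645 + 1.036) / 0.4847 = 2.681 / 0.4847 = 5.531.
n = 5.531² + 3 = 30.59 + 3 = 33.6.
Round up.

n = 34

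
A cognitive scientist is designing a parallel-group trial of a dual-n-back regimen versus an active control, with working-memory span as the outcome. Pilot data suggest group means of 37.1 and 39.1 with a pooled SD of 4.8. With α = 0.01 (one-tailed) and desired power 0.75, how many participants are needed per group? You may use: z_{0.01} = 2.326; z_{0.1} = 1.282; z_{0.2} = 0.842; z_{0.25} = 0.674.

Cohen's d = |M₁ − M₂| / SD_pooled = |37.1 − 39.1| / 4.8 = 2.0 / 4.8 = 0.417.
For two independent groups with equal n: n = 2·((z_{α} + z_β) / d)².
z_{α} + z_β = 2.326 + 0.674 = 3.000.
n = 2 × (3.000 / 0.417)² = 2 × 7.194² = 2 × 51.76 = 103.5.
Round up to the next whole participant.

n = 104 per group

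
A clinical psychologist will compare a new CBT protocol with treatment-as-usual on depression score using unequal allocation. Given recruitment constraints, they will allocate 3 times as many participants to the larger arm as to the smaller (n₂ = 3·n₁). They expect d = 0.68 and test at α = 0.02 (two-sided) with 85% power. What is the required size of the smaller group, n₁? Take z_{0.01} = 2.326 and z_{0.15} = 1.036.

n₁ = 33

With allocation ratio k = n₂/n₁ = 3, Var(x̄₁−x̄₂) = σ²(1/n₁ + 1/(k·n₁)) = σ²·(k+1)/(k·n₁).
So n₁ = (1 + 1/k)·((z_{α/2} + z_β)/d)² = 1.333 × (3.362/0.68)².
n₁ = 1.333 × 24.44 = 32.6.
Round up: n₁ = 33, giving n₂ = 3 × 33 = 99.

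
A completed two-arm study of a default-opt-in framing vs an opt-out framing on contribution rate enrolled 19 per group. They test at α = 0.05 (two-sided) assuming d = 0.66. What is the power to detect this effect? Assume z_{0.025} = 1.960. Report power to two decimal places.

For two equal groups, power = Φ(d·√(n/2) − z_{α/2}).
d·√(n/2) = 0.66 × √(19/2) = 0.66 × 3.082 = 2.034.
z_β = 2.034 − 1.960 = 0.074.
Power = Φ(0.074) = 0.530.

power ≈ 0.53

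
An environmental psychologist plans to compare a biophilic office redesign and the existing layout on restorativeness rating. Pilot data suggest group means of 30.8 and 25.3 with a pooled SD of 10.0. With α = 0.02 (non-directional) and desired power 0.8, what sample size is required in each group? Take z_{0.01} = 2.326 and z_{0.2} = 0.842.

Cohen's d = |M₁ − M₂| / SD_pooled = |30.8 − 25.3| / 10.0 = 5.5 / 10.0 = 0.550.
For two independent groups with equal n: n = 2·((z_{α/2} + z_β) / d)².
z_{α/2} + z_β = 2.326 + 0.842 = 3.168.
n = 2 × (3.168 / 0.550)² = 2 × 5.760² = 2 × 33.18 = 66.4.
Round up to the next whole participant.

n = 67 per group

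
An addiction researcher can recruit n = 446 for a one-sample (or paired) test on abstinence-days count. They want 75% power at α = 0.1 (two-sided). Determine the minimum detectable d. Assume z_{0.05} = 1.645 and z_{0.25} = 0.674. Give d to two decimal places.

d_min ≈ 0.11

For a single sample (or paired design) of n = 446: d_min = (z_{α/2} + z_β)/√n.
z-sum = 1.645 + 0.674 = 2.319.
d_min = 2.319 / √446 = 2.319 / 21.119 = 0.110.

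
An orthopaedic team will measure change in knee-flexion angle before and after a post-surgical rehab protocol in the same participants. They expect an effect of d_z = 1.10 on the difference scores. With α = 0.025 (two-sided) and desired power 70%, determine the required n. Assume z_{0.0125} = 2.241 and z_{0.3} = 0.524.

n = 7 pairs

For a paired (one-sample on differences) test: n = ((z_{α/2} + z_β) / d)².
z_{α/2} + z_β = 2.241 + 0.524 = 2.765.
n = (2.765 / 1.10)² = 2.514² = 6.32.
Round up.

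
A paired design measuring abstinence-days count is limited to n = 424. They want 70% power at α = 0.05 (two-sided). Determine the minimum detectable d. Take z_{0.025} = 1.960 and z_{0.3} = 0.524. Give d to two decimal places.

d_min ≈ 0.12

For a single sample (or paired design) of n = 424: d_min = (z_{α/2} + z_β)/√n.
z-sum = 1.960 + 0.524 = 2.484.
d_min = 2.484 / √424 = 2.484 / 20.591 = 0.121.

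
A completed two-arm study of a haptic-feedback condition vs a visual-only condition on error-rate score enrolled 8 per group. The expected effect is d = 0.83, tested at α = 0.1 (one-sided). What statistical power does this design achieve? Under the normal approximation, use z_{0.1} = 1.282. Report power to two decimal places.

power ≈ 0.65

For two equal groups, power = Φ(d·√(n/2) − z_{α}).
d·√(n/2) = 0.83 × √(8/2) = 0.83 × 2.000 = 1.660.
z_β = 1.660 − 1.282 = 0.378.
Power = Φ(0.378) = 0.647.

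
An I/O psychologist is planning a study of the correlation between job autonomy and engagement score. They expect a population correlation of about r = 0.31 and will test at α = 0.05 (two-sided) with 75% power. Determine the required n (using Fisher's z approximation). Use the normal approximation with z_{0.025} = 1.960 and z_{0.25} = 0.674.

n = 71

Fisher's z: C = ½·ln((1+r)/(1−r)) = ½·ln(1.8986) = 0.3205.
n = ((z_{α/2} + z_β)/C)² + 3.
(1.960 + 0.674) / 0.3205 = 2.634 / 0.3205 = 8.218.
n = 8.218² + 3 = 67.54 + 3 = 70.5.
Round up.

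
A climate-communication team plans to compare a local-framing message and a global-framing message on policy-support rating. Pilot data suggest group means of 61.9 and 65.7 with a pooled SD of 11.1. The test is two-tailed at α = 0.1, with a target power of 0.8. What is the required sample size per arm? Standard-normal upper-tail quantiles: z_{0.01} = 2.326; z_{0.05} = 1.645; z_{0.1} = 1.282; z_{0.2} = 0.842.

n = 106 per group

Cohen's d = |M₁ − M₂| / SD_pooled = |61.9 − 65.7| / 11.1 = 3.8 / 11.1 = 0.342.
For two independent groups with equal n: n = 2·((z_{α/2} + z_β) / d)².
z_{α/2} + z_β = 1.645 + 0.842 = 2.487.
n = 2 × (2.487 / 0.342)² = 2 × 7.272² = 2 × 52.88 = 105.8.
Round up to the next whole participant.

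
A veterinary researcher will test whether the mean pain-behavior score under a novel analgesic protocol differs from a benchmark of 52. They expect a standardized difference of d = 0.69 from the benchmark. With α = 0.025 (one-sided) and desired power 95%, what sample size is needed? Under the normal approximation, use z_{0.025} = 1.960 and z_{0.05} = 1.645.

For a one-sample test: n = ((z_{α} + z_β) / d)².
z_{α} + z_β = 1.960 + 1.645 = 3.605.
n = (3.605 / 0.69)² = 5.225² = 27.30.
Round up.

n = 28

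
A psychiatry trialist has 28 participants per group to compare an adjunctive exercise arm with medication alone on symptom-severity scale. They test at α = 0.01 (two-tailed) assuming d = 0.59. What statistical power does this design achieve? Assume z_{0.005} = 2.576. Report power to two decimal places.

For two equal groups, power = Φ(d·√(n/2) − z_{α/2}).
d·√(n/2) = 0.59 × √(28/2) = 0.59 × 3.742 = 2.208.
z_β = 2.208 − 2.576 = -0.368.
Power = Φ(-0.368) = 0.356.

power ≈ 0.36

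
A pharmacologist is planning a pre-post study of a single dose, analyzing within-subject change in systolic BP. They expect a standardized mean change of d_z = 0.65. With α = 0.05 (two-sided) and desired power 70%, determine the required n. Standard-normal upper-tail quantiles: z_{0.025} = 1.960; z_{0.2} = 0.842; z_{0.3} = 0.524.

For a paired (one-sample on differences) test: n = ((z_{α/2} + z_β) / d)².
z_{α/2} + z_β = 1.960 + 0.524 = 2.484.
n = (2.484 / 0.65)² = 3.822² = 14.60.
Round up.

n = 15 pairs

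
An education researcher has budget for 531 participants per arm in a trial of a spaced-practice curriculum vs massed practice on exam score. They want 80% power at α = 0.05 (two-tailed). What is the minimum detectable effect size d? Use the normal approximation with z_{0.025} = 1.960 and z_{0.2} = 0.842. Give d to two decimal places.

d_min ≈ 0.17

For two independent groups of n = 531 each: d_min = (z_{α/2} + z_β)·√(2/n).
z-sum = 1.960 + 0.842 = 2.802.
d_min = 2.802 × √(2/531) = 2.802 × 0.0614 = 0.172.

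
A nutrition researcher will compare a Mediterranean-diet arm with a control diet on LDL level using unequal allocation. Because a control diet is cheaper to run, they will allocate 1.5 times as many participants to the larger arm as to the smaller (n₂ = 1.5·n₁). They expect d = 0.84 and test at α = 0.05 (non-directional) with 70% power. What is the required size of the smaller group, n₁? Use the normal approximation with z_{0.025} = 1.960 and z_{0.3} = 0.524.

n₁ = 15

With allocation ratio k = n₂/n₁ = 1.5, Var(x̄₁−x̄₂) = σ²(1/n₁ + 1/(k·n₁)) = σ²·(k+1)/(k·n₁).
So n₁ = (1 + 1/k)·((z_{α/2} + z_β)/d)² = 1.667 × (2.484/0.84)².
n₁ = 1.667 × 8.74 = 14.6.
Round up: n₁ = 15, giving n₂ = ⌈1.5 × 15⌉ = ⌈22.5⌉ = 23.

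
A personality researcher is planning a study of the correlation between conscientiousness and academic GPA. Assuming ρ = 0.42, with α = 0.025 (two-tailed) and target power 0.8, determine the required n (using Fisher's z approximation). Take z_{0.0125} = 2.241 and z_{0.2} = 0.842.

Fisher's z: C = ½·ln((1+r)/(1−r)) = ½·ln(2.4483) = 0.4477.
n = ((z_{α/2} + z_β)/C)² + 3.
(2.241 + 0.842) / 0.4477 = 3.083 / 0.4477 = 6.886.
n = 6.886² + 3 = 47.42 + 3 = 50.4.
Round up.

n = 51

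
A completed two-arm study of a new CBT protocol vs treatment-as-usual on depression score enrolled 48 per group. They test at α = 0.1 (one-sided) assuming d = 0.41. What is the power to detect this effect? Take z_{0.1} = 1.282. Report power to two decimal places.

For two equal groups, power = Φ(d·√(n/2) − z_{α}).
d·√(n/2) = 0.41 × √(48/2) = 0.41 × 4.899 = 2.009.
z_β = 2.009 − 1.282 = 0.727.
Power = Φ(0.727) = 0.766.

power ≈ 0.77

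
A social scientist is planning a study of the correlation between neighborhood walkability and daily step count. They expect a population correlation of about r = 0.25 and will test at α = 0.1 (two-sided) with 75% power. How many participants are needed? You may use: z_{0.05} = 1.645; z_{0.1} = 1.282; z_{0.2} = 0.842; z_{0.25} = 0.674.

n = 86

Fisher's z: C = ½·ln((1+r)/(1−r)) = ½·ln(1.6667) = 0.2554.
n = ((z_{α/2} + z_β)/C)² + 3.
(1.645 + 0.674) / 0.2554 = 2.319 / 0.2554 = 9.080.
n = 9.080² + 3 = 82.44 + 3 = 85.4.
Round up.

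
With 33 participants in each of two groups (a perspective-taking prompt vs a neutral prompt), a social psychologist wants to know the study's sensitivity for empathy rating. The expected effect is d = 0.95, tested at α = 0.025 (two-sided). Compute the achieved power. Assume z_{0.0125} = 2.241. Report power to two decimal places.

power ≈ 0.95

For two equal groups, power = Φ(d·√(n/2) − z_{α/2}).
d·√(n/2) = 0.95 × √(33/2) = 0.95 × 4.062 = 3.859.
z_β = 3.859 − 2.241 = 1.618.
Power = Φ(1.618) = 0.947.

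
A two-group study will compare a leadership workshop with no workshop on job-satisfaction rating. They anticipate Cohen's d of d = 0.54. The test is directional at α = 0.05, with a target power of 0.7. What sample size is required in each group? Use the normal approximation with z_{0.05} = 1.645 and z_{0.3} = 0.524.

For two independent groups with equal n: n = 2·((z_{α} + z_β) / d)².
z_{α} + z_β = 1.645 + 0.524 = 2.169.
n = 2 × (2.169 / 0.54)² = 2 × 4.017² = 2 × 16.13 = 32.3.
Round up to the next whole participant.

n = 33 per group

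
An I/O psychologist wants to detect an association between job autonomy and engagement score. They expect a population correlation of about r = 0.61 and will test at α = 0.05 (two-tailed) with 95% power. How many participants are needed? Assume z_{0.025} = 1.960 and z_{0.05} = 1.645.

n = 29

Fisher's z: C = ½·ln((1+r)/(1−r)) = ½·ln(4.1282) = 0.7089.
n = ((z_{α/2} + z_β)/C)² + 3.
(1.960 + 1.645) / 0.7089 = 3.605 / 0.7089 = 5.085.
n = 5.085² + 3 = 25.86 + 3 = 28.9.
Round up.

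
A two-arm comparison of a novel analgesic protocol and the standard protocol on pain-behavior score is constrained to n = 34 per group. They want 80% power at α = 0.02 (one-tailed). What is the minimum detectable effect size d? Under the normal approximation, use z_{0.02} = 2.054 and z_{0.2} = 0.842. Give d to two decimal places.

d_min ≈ 0.70

For two independent groups of n = 34 each: d_min = (z_{α} + z_β)·√(2/n).
z-sum = 2.054 + 0.842 = 2.896.
d_min = 2.896 × √(2/34) = 2.896 × 0.2425 = 0.702.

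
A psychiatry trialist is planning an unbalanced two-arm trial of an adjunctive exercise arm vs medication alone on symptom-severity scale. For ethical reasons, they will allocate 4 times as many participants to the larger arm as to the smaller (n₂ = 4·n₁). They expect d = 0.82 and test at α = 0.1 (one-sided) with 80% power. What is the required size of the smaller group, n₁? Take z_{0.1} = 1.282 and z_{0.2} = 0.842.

n₁ = 9

With allocation ratio k = n₂/n₁ = 4, Var(x̄₁−x̄₂) = σ²(1/n₁ + 1/(k·n₁)) = σ²·(k+1)/(k·n₁).
So n₁ = (1 + 1/k)·((z_{α} + z_β)/d)² = 1.250 × (2.124/0.82)².
n₁ = 1.250 × 6.71 = 8.4.
Round up: n₁ = 9, giving n₂ = 4 × 9 = 36.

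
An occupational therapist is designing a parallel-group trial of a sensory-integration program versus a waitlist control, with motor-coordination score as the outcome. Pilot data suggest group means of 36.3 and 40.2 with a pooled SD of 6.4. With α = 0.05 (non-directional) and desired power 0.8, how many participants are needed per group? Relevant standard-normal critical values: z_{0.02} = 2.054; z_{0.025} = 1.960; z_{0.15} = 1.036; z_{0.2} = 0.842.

Cohen's d = |M₁ − M₂| / SD_pooled = |36.3 − 40.2| / 6.4 = 3.9 / 6.4 = 0.609.
For two independent groups with equal n: n = 2·((z_{α/2} + z_β) / d)².
z_{α/2} + z_β = 1.960 + 0.842 = 2.802.
n = 2 × (2.802 / 0.609)² = 2 × 4.601² = 2 × 21.17 = 42.3.
Round up to the next whole participant.

n = 43 per group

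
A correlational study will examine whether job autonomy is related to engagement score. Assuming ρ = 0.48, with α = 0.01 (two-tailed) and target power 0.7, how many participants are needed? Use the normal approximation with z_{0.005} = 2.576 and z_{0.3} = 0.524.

n = 39

Fisher's z: C = ½·ln((1+r)/(1−r)) = ½·ln(2.8462) = 0.5230.
n = ((z_{α/2} + z_β)/C)² + 3.
(2.576 + 0.524) / 0.5230 = 3.100 / 0.5230 = 5.927.
n = 5.927² + 3 = 35.13 + 3 = 38.1.
Round up.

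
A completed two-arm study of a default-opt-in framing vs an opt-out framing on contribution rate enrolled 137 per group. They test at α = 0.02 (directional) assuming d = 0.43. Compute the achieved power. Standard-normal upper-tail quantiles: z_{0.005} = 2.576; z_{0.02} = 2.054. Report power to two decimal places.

power ≈ 0.93

For two equal groups, power = Φ(d·√(n/2) − z_{α}).
d·√(n/2) = 0.43 × √(137/2) = 0.43 × 8.276 = 3.559.
z_β = 3.559 − 2.054 = 1.505.
Power = Φ(1.505) = 0.934.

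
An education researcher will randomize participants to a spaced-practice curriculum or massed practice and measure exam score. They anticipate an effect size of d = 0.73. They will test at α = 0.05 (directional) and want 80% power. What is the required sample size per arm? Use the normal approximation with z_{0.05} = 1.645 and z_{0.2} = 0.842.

n = 24 per group

For two independent groups with equal n: n = 2·((z_{α} + z_β) / d)².
z_{α} + z_β = 1.645 + 0.842 = 2.487.
n = 2 × (2.487 / 0.73)² = 2 × 3.407² = 2 × 11.61 = 23.2.
Round up to the next whole participant.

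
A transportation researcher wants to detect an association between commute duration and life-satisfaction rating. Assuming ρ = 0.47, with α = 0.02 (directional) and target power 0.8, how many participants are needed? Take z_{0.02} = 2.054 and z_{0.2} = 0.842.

Fisher's z: C = ½·ln((1+r)/(1−r)) = ½·ln(2.7736) = 0.5101.
n = ((z_{α} + z_β)/C)² + 3.
(2.054 + 0.842) / 0.5101 = 2.896 / 0.5101 = 5.677.
n = 5.677² + 3 = 32.23 + 3 = 35.2.
Round up.

n = 36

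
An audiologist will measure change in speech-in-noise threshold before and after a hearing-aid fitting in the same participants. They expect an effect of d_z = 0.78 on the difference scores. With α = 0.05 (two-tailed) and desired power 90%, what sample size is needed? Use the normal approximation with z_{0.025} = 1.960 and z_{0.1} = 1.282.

n = 18 pairs

For a paired (one-sample on differences) test: n = ((z_{α/2} + z_β) / d)².
z_{α/2} + z_β = 1.960 + 1.282 = 3.242.
n = (3.242 / 0.78)² = 4.156² = 17.28.
Round up.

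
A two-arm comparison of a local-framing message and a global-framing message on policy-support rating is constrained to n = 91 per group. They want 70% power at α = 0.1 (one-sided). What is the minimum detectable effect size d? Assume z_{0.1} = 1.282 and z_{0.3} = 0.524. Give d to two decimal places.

d_min ≈ 0.27

For two independent groups of n = 91 each: d_min = (z_{α} + z_β)·√(2/n).
z-sum = 1.282 + 0.524 = 1.806.
d_min = 1.806 × √(2/91) = 1.806 × 0.1482 = 0.268.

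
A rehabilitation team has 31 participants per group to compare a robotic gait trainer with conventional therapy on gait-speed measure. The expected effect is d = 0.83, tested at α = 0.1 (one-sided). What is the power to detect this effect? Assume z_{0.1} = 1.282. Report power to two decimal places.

power ≈ 0.98

For two equal groups, power = Φ(d·√(n/2) − z_{α}).
d·√(n/2) = 0.83 × √(31/2) = 0.83 × 3.937 = 3.268.
z_β = 3.268 − 1.282 = 1.986.
Power = Φ(1.986) = 0.976.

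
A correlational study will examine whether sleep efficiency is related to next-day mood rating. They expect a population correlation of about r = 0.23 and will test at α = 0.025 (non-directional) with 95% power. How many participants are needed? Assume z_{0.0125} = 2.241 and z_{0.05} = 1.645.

Fisher's z: C = ½·ln((1+r)/(1−r)) = ½·ln(1.5974) = 0.2342.
n = ((z_{α/2} + z_β)/C)² + 3.
(2.241 + 1.645) / 0.2342 = 3.886 / 0.2342 = 16.593.
n = 16.593² + 3 = 275.32 + 3 = 278.3.
Round up.

n = 279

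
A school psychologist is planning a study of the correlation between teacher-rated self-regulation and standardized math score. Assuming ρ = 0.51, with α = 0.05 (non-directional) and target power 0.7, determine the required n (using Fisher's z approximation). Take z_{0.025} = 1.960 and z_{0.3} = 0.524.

Fisher's z: C = ½·ln((1+r)/(1−r)) = ½·ln(3.0816) = 0.5627.
n = ((z_{α/2} + z_β)/C)² + 3.
(1.960 + 0.524) / 0.5627 = 2.484 / 0.5627 = 4.414.
n = 4.414² + 3 = 19.49 + 3 = 22.5.
Round up.

n = 23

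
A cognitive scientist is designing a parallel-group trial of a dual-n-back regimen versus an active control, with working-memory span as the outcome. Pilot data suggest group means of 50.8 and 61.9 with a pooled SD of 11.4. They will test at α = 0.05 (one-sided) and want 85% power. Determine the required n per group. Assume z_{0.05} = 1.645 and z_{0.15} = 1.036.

n = 16 per group

Cohen's d = |M₁ − M₂| / SD_pooled = |50.8 − 61.9| / 11.4 = 11.1 / 11.4 = 0.974.
For two independent groups with equal n: n = 2·((z_{α} + z_β) / d)².
z_{α} + z_β = 1.645 + 1.036 = 2.681.
n = 2 × (2.681 / 0.974)² = 2 × 2.753² = 2 × 7.58 = 15.2.
Round up to the next whole participant.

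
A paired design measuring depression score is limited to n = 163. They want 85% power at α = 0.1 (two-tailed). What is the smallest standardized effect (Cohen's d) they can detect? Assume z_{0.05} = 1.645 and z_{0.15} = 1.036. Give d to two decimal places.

d_min ≈ 0.21

For a single sample (or paired design) of n = 163: d_min = (z_{α/2} + z_β)/√n.
z-sum = 1.645 + 1.036 = 2.681.
d_min = 2.681 / √163 = 2.681 / 12.767 = 0.210.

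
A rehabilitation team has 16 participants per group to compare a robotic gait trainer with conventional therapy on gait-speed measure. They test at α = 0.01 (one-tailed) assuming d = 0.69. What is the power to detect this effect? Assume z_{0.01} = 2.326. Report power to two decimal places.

power ≈ 0.35

For two equal groups, power = Φ(d·√(n/2) − z_{α}).
d·√(n/2) = 0.69 × √(16/2) = 0.69 × 2.828 = 1.952.
z_β = 1.952 − 2.326 = -0.374.
Power = Φ(-0.374) = 0.354.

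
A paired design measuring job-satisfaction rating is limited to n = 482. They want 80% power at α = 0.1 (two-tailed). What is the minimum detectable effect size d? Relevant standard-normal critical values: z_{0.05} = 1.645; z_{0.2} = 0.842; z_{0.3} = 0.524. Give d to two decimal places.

d_min ≈ 0.11

For a single sample (or paired design) of n = 482: d_min = (z_{α/2} + z_β)/√n.
z-sum = 1.645 + 0.842 = 2.487.
d_min = 2.487 / √482 = 2.487 / 21.954 = 0.113.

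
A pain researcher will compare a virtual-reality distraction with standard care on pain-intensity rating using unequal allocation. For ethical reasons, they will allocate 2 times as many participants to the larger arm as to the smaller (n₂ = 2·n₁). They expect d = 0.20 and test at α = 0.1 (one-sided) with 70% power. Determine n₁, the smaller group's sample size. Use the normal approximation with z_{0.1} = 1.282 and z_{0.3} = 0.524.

n₁ = 123

With allocation ratio k = n₂/n₁ = 2, Var(x̄₁−x̄₂) = σ²(1/n₁ + 1/(k·n₁)) = σ²·(k+1)/(k·n₁).
So n₁ = (1 + 1/k)·((z_{α} + z_β)/d)² = 1.500 × (1.806/0.20)².
n₁ = 1.500 × 81.54 = 122.3.
Round up: n₁ = 123, giving n₂ = 2 × 123 = 246.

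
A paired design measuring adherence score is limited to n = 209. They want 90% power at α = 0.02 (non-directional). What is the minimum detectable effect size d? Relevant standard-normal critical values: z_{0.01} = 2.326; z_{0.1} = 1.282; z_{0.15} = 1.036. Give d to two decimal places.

d_min ≈ 0.25

For a single sample (or paired design) of n = 209: d_min = (z_{α/2} + z_β)/√n.
z-sum = 2.326 + 1.282 = 3.608.
d_min = 3.608 / √209 = 3.608 / 14.457 = 0.250.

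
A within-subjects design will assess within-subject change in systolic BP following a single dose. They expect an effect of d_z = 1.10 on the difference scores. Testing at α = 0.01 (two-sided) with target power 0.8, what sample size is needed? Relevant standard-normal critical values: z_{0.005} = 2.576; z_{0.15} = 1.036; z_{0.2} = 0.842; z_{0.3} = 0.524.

n = 10 pairs

For a paired (one-sample on differences) test: n = ((z_{α/2} + z_β) / d)².
z_{α/2} + z_β = 2.576 + 0.842 = 3.418.
n = (3.418 / 1.10)² = 3.107² = 9.66.
Round up.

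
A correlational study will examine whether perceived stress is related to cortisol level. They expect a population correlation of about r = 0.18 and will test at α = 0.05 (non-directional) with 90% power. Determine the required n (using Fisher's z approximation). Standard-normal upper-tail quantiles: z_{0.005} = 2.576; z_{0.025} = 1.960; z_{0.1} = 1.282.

Fisher's z: C = ½·ln((1+r)/(1−r)) = ½·ln(1.4390) = 0.1820.
n = ((z_{α/2} + z_β)/C)² + 3.
(1.960 + 1.282) / 0.1820 = 3.242 / 0.1820 = 17.813.
n = 17.813² + 3 = 317.31 + 3 = 320.3.
Round up.

n = 321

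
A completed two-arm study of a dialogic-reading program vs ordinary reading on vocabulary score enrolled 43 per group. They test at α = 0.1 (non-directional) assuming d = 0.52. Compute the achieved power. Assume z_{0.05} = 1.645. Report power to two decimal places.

For two equal groups, power = Φ(d·√(n/2) − z_{α/2}).
d·√(n/2) = 0.52 × √(43/2) = 0.52 × 4.637 = 2.411.
z_β = 2.411 − 1.645 = 0.766.
Power = Φ(0.766) = 0.778.

power ≈ 0.78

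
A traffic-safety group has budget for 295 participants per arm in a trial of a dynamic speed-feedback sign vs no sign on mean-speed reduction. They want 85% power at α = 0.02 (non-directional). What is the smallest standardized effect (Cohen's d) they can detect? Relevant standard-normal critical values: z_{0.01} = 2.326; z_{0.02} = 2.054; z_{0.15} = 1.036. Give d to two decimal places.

d_min ≈ 0.28

For two independent groups of n = 295 each: d_min = (z_{α/2} + z_β)·√(2/n).
z-sum = 2.326 + 1.036 = 3.362.
d_min = 3.362 × √(2/295) = 3.362 × 0.0823 = 0.277.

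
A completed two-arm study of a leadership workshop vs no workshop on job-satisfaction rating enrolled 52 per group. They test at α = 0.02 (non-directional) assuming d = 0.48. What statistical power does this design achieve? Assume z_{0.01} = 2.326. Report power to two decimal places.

power ≈ 0.55

For two equal groups, power = Φ(d·√(n/2) − z_{α/2}).
d·√(n/2) = 0.48 × √(52/2) = 0.48 × 5.099 = 2.448.
z_β = 2.448 − 2.326 = 0.122.
Power = Φ(0.122) = 0.548.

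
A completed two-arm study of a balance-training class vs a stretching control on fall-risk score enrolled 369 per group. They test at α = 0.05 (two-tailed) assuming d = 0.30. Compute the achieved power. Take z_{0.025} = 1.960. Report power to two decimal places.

For two equal groups, power = Φ(d·√(n/2) − z_{α/2}).
d·√(n/2) = 0.30 × √(369/2) = 0.30 × 13.583 = 4.075.
z_β = 4.075 − 1.960 = 2.115.
Power = Φ(2.115) = 0.983.

power ≈ 0.98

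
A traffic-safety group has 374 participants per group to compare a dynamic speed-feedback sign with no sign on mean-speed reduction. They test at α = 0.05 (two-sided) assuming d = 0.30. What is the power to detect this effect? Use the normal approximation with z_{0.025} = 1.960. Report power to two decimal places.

power ≈ 0.98

For two equal groups, power = Φ(d·√(n/2) − z_{α/2}).
d·√(n/2) = 0.30 × √(374/2) = 0.30 × 13.675 = 4.102.
z_β = 4.102 − 1.960 = 2.142.
Power = Φ(2.142) = 0.984.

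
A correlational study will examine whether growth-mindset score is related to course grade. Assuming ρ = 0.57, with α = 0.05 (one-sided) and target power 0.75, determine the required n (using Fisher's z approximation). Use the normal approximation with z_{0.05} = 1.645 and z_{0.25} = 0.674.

Fisher's z: C = ½·ln((1+r)/(1−r)) = ½·ln(3.6512) = 0.6475.
n = ((z_{α} + z_β)/C)² + 3.
(1.645 + 0.674) / 0.6475 = 2.319 / 0.6475 = 3.581.
n = 3.581² + 3 = 12.83 + 3 = 15.8.
Round up.

n = 16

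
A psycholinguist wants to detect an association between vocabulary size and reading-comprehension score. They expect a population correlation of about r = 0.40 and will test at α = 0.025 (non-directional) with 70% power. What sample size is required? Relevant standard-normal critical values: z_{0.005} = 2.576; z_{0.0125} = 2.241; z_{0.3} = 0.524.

Fisher's z: C = ½·ln((1+r)/(1−r)) = ½·ln(2.3333) = 0.4236.
n = ((z_{α/2} + z_β)/C)² + 3.
(2.241 + 0.524) / 0.4236 = 2.765 / 0.4236 = 6.527.
n = 6.527² + 3 = 42.61 + 3 = 45.6.
Round up.

n = 46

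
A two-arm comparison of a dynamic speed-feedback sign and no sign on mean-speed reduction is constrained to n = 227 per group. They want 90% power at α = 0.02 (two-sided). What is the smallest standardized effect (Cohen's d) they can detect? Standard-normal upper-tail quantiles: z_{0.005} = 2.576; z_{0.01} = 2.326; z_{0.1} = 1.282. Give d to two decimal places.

d_min ≈ 0.34

For two independent groups of n = 227 each: d_min = (z_{α/2} + z_β)·√(2/n).
z-sum = 2.326 + 1.282 = 3.608.
d_min = 3.608 × √(2/227) = 3.608 × 0.0939 = 0.339.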